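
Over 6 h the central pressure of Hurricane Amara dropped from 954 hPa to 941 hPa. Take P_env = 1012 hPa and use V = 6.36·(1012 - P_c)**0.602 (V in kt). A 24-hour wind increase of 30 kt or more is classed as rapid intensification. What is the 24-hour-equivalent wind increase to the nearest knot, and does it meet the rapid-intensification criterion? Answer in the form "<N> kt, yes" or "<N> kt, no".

V₁: ΔP = 58, V ≈ 6.36 × 58^0.602 ≈ 73.29 kt.
V₂: ΔP = 71, V ≈ 6.36 × 71^0.602 ≈ 82.78 kt.
ΔV over 6 h = 9.49 kt → 24 h equivalent = 9.49 × 24/6 ≈ 37.96 kt.
38 kt ≥ 30 kt ⇒ rapid intensification.

38 kt, yes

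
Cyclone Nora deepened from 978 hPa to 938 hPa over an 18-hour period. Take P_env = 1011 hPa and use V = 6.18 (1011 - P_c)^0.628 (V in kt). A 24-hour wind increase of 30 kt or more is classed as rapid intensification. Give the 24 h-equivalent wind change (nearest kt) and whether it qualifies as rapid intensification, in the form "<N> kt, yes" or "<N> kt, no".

V₁: ΔP = 33, V ≈ 6.18 × 33^0.628 ≈ 55.54 kt.
V₂: ΔP = 73, V ≈ 6.18 × 73^0.628 ≈ 91.44 kt.
ΔV over 18 h = 35.90 kt → 24 h equivalent = 35.90 × 24/18 ≈ 47.87 kt.
48 kt ≥ 30 kt ⇒ rapid intensification.

48 kt, yes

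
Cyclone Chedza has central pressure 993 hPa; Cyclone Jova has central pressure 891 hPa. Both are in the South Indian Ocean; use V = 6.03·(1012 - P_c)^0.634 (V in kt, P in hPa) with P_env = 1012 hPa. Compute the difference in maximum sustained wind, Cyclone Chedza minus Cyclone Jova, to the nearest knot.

Cyclone Chedza: ΔP = 19; V ≈ 6.03 × 19^0.634 ≈ 39.00 kt.
Cyclone Jova: ΔP = 121; V ≈ 6.03 × 121^0.634 ≈ 126.13 kt.
Difference ≈ 39.00 − 126.13 = -87.13 → -87 kt.

-87 kt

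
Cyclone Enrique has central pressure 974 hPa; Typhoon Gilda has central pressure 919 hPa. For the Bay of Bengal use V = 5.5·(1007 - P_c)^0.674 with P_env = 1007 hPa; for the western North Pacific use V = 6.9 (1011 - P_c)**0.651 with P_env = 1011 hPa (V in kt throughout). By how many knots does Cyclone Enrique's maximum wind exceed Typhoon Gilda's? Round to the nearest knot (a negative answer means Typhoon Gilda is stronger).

Cyclone Enrique: ΔP = 33; V ≈ 5.5 × 33^0.674 ≈ 58.06 kt.
Typhoon Gilda: ΔP = 92; V ≈ 6.9 × 92^0.651 ≈ 131.00 kt.
Difference ≈ 58.06 − 131.00 = -72.94 → -73 kt.

-73 kt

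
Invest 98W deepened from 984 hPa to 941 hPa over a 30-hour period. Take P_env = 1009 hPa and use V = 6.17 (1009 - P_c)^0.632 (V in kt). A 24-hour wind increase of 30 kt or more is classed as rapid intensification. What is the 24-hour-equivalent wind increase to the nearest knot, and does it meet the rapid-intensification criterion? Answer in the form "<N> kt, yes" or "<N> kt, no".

33 kt, yes

V₁: ΔP = 25, V ≈ 6.17 × 25^0.632 ≈ 47.18 kt.
V₂: ΔP = 68, V ≈ 6.17 × 68^0.632 ≈ 88.80 kt.
ΔV over 30 h = 41.62 kt → 24 h equivalent = 41.62 × 24/30 ≈ 33.30 kt.
33 kt ≥ 30 kt ⇒ rapid intensification.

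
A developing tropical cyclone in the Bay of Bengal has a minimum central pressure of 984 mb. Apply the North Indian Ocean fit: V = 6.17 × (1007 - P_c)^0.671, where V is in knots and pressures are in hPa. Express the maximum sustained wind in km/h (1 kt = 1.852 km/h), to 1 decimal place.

ΔP = 1007 − 984 = 23 mb.
V ≈ 6.17 × 23^0.671 = 6.17 × 8.198 ≈ 50.583 kt.
50.583 × 1.852 ≈ 93.68 km/h → 93.7 km/h.

93.7 km/h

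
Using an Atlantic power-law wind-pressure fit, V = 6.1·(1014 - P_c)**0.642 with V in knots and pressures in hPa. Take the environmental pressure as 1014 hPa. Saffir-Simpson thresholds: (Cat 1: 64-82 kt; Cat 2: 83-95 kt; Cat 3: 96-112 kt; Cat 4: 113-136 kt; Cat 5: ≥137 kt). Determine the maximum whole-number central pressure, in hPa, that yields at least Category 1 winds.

975 hPa

Category 1 begins at V = 64 kt.
Required ΔP = (64/6.1)^(1/0.642) = 10.492^1.558 ≈ 38.91 hPa.
P_c ≤ 1014 − 38.91 = 975.09, so the highest integer P_c is 975 hPa.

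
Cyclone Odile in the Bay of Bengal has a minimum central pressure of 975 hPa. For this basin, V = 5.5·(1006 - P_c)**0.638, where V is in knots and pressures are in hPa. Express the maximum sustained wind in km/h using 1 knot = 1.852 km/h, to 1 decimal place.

ΔP = 1006 − 975 = 31 hPa.
V ≈ 5.5 × 31^0.638 = 5.5 × 8.943 ≈ 49.187 kt.
49.187 × 1.852 ≈ 91.09 km/h → 91.1 km/h.

91.1 km/h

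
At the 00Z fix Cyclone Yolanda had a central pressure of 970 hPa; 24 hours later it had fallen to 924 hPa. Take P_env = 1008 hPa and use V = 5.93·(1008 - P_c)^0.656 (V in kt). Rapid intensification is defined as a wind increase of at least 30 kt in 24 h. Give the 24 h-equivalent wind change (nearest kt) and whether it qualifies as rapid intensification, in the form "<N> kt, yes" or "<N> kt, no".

44 kt, yes

V₁: ΔP = 38, V ≈ 5.93 × 38^0.656 ≈ 64.48 kt.
V₂: ΔP = 84, V ≈ 5.93 × 84^0.656 ≈ 108.49 kt.
ΔV over 24 h = 44.01 kt → 24 h equivalent = 44.01 × 24/24 ≈ 44.01 kt.
44 kt ≥ 30 kt ⇒ rapid intensification.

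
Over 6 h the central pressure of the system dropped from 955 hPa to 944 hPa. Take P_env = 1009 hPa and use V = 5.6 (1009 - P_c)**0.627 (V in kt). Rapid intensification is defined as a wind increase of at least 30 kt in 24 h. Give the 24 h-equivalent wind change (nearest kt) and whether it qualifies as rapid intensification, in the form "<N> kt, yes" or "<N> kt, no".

V₁: ΔP = 54, V ≈ 5.6 × 54^0.627 ≈ 68.30 kt.
V₂: ΔP = 65, V ≈ 5.6 × 65^0.627 ≈ 76.72 kt.
ΔV over 6 h = 8.42 kt → 24 h equivalent = 8.42 × 24/6 ≈ 33.68 kt.
34 kt ≥ 30 kt ⇒ rapid intensification.

34 kt, yes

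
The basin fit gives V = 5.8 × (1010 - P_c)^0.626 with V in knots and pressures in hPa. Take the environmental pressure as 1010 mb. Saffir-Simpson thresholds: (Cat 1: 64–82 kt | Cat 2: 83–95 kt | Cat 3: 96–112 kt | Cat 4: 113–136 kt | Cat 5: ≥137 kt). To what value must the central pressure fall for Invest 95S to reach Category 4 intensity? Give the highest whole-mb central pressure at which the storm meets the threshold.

895 mb

Category 4 begins at V = 113 kt.
Required ΔP = (113/5.8)^(1/0.626) = 19.483^1.597 ≈ 114.85 mb.
P_c ≤ 1010 − 114.85 = 895.15, so the highest integer P_c is 895 mb.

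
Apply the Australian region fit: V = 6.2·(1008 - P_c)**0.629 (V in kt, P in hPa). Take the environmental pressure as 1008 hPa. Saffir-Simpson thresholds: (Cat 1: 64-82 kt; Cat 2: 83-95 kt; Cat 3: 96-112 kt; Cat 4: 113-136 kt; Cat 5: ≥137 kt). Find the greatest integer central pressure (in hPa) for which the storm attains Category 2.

946 hPa

Category 2 begins at V = 83 kt.
Required ΔP = (83/6.2)^(1/0.629) = 13.387^1.590 ≈ 61.83 hPa.
P_c ≤ 1008 − 61.83 = 946.17, so the highest integer P_c is 946 hPa.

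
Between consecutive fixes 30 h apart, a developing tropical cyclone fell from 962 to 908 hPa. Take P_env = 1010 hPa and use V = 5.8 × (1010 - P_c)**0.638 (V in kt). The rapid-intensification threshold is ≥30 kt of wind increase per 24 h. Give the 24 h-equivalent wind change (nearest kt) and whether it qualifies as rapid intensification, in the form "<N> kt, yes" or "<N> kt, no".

V₁: ΔP = 48, V ≈ 5.8 × 48^0.638 ≈ 68.56 kt.
V₂: ΔP = 102, V ≈ 5.8 × 102^0.638 ≈ 110.90 kt.
ΔV over 30 h = 42.34 kt → 24 h equivalent = 42.34 × 24/30 ≈ 33.87 kt.
34 kt ≥ 30 kt ⇒ rapid intensification.

34 kt, yes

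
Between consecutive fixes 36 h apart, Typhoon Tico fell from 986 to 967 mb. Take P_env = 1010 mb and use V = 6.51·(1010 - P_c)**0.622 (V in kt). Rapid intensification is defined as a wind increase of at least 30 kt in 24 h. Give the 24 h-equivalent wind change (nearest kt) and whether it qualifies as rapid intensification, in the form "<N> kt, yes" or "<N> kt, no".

14 kt, no

V₁: ΔP = 24, V ≈ 6.51 × 24^0.622 ≈ 47.00 kt.
V₂: ΔP = 43, V ≈ 6.51 × 43^0.622 ≈ 67.55 kt.
ΔV over 36 h = 20.55 kt → 24 h equivalent = 20.55 × 24/36 ≈ 13.70 kt.
14 kt < 30 kt ⇒ not rapid intensification.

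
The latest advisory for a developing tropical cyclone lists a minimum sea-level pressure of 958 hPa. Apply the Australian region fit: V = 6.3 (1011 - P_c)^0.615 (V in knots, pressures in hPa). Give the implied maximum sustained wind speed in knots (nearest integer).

ΔP = 1011 − 958 = 53 hPa.
53^0.615 ≈ 11.493.
V ≈ 6.3 × 11.493 ≈ 72.4 kt.

72 kt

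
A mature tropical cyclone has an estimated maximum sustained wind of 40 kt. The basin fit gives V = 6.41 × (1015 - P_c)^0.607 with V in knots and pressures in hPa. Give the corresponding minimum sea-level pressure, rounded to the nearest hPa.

ΔP = (V / 6.41)^(1/0.607) = (40/6.41)^1.647.
40/6.41 = 6.240; 6.240^1.647 ≈ 20.42 hPa.
P_c = 1015 − 20.42 = 994.58 ≈ 995 hPa.

995 hPa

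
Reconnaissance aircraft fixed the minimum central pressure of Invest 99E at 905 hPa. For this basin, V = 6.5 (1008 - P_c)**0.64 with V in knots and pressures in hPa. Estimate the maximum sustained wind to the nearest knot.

126 kt

ΔP = 1008 − 905 = 103 hPa.
103^0.64 ≈ 19.419.
V ≈ 6.5 × 19.419 ≈ 126.2 kt.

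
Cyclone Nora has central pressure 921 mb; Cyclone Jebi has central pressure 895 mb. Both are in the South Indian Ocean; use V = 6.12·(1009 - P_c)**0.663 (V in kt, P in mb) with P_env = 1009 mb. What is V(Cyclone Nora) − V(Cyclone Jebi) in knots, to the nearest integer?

Cyclone Nora: ΔP = 88; V ≈ 6.12 × 88^0.663 ≈ 119.11 kt.
Cyclone Jebi: ΔP = 114; V ≈ 6.12 × 114^0.663 ≈ 141.41 kt.
Difference ≈ 119.11 − 141.41 = -22.30 → -22 kt.

-22 kt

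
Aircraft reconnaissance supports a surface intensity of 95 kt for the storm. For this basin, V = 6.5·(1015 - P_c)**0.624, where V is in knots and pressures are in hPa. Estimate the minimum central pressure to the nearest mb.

941 mb

ΔP = (V / 6.5)^(1/0.624) = (95/6.5)^1.603.
95/6.5 = 14.615; 14.615^1.603 ≈ 73.57 mb.
P_c = 1015 − 73.57 = 941.43 ≈ 941 mb.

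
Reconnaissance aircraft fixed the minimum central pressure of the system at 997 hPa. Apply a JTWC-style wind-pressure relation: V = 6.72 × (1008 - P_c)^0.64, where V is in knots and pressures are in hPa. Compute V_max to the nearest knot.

ΔP = 1008 − 997 = 11 hPa.
11^0.64 ≈ 4.640.
V ≈ 6.72 × 4.640 ≈ 31.2 kt.

31 kt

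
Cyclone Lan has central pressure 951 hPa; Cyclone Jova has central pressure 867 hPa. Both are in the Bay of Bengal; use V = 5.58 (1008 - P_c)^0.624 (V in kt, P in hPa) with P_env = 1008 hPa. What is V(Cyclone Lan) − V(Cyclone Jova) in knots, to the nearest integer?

Cyclone Lan: ΔP = 57; V ≈ 5.58 × 57^0.624 ≈ 69.55 kt.
Cyclone Jova: ΔP = 141; V ≈ 5.58 × 141^0.624 ≈ 122.39 kt.
Difference ≈ 69.55 − 122.39 = -52.84 → -53 kt.

-53 kt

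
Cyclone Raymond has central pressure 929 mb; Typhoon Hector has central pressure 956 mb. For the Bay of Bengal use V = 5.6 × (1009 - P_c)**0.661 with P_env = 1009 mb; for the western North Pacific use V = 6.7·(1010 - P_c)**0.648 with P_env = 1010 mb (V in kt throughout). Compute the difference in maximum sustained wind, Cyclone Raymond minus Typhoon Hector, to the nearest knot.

13 kt

Cyclone Raymond: ΔP = 80; V ≈ 5.6 × 80^0.661 ≈ 101.42 kt.
Typhoon Hector: ΔP = 54; V ≈ 6.7 × 54^0.648 ≈ 88.85 kt.
Difference ≈ 101.42 − 88.85 = 12.57 → 13 kt.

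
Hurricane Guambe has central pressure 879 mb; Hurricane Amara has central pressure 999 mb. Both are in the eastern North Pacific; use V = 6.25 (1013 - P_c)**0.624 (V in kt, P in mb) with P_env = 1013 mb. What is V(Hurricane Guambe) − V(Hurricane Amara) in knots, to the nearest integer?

100 kt

Hurricane Guambe: ΔP = 134; V ≈ 6.25 × 134^0.624 ≈ 132.80 kt.
Hurricane Amara: ΔP = 14; V ≈ 6.25 × 14^0.624 ≈ 32.44 kt.
Difference ≈ 132.80 − 32.44 = 100.36 → 100 kt.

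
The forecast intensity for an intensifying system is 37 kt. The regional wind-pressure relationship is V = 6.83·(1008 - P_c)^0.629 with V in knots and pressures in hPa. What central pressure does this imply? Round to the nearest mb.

ΔP = (V / 6.83)^(1/0.629) = (37/6.83)^1.590.
37/6.83 = 5.417; 5.417^1.590 ≈ 14.68 mb.
P_c = 1008 − 14.68 = 993.32 ≈ 993 mb.

993 mb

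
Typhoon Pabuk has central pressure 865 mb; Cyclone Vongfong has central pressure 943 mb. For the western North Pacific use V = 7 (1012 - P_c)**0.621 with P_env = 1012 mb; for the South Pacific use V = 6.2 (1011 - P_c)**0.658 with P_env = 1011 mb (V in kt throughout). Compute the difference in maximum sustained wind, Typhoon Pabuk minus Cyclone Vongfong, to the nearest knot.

Typhoon Pabuk: ΔP = 147; V ≈ 7 × 147^0.621 ≈ 155.24 kt.
Cyclone Vongfong: ΔP = 68; V ≈ 6.2 × 68^0.658 ≈ 99.58 kt.
Difference ≈ 155.24 − 99.58 = 55.66 → 56 kt.

56 kt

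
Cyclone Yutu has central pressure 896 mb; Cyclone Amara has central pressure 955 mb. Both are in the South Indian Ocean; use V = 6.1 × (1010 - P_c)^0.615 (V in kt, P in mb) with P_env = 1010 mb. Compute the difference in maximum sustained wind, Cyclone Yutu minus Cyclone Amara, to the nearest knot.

41 kt

Cyclone Yutu: ΔP = 114; V ≈ 6.1 × 114^0.615 ≈ 112.29 kt.
Cyclone Amara: ΔP = 55; V ≈ 6.1 × 55^0.615 ≈ 71.72 kt.
Difference ≈ 112.29 − 71.72 = 40.57 → 41 kt.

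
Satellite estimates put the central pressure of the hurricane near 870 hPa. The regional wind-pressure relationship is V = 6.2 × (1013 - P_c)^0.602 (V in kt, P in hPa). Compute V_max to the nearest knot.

ΔP = 1013 − 870 = 143 hPa.
143^0.602 ≈ 19.839.
V ≈ 6.2 × 19.839 ≈ 123.0 kt.

123 kt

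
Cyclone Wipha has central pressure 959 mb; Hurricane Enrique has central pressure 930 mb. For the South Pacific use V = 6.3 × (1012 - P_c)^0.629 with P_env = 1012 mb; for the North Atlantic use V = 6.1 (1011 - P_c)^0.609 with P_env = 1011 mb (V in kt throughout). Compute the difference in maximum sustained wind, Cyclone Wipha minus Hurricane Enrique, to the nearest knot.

-12 kt

Cyclone Wipha: ΔP = 53; V ≈ 6.3 × 53^0.629 ≈ 76.54 kt.
Hurricane Enrique: ΔP = 81; V ≈ 6.1 × 81^0.609 ≈ 88.63 kt.
Difference ≈ 76.54 − 88.63 = -12.09 → -12 kt.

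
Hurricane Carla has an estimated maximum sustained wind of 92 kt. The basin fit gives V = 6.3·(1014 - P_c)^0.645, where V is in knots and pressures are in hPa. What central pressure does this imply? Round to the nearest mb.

950 mb

ΔP = (V / 6.3)^(1/0.645) = (92/6.3)^1.550.
92/6.3 = 14.603; 14.603^1.550 ≈ 63.88 mb.
P_c = 1014 − 63.88 = 950.12 ≈ 950 mb.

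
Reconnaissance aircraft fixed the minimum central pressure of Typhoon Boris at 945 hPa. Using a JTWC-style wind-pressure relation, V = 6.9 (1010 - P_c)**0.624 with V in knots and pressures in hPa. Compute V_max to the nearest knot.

93 kt

ΔP = 1010 − 945 = 65 hPa.
65^0.624 ≈ 13.529.
V ≈ 6.9 × 13.529 ≈ 93.3 kt.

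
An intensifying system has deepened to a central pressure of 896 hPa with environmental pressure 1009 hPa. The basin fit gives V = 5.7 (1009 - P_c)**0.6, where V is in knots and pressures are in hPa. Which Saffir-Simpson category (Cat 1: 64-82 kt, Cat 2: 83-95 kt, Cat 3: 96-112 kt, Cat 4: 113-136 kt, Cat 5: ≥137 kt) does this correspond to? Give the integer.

ΔP = 1009 − 896 = 113 hPa.
V ≈ 5.7 × 113^0.6 = 5.7 × 17.05 ≈ 97 kt.
97 kt falls in the Category 3 band.

3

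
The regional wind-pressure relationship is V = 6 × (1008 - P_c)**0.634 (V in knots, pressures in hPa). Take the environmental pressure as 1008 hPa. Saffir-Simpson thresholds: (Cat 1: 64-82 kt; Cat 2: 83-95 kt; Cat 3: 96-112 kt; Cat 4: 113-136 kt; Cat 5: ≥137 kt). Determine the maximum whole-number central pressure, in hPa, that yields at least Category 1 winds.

Category 1 begins at V = 64 kt.
Required ΔP = (64/6)^(1/0.634) = 10.667^1.577 ≈ 41.83 hPa.
P_c ≤ 1008 − 41.83 = 966.17, so the highest integer P_c is 966 hPa.

966 hPa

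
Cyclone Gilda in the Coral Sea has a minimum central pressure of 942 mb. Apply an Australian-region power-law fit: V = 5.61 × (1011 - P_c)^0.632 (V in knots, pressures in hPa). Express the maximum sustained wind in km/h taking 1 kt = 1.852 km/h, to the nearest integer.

151 km/h

ΔP = 1011 − 942 = 69 mb.
V ≈ 5.61 × 69^0.632 = 5.61 × 14.526 ≈ 81.492 kt.
81.492 × 1.852 ≈ 150.92 km/h → 151 km/h.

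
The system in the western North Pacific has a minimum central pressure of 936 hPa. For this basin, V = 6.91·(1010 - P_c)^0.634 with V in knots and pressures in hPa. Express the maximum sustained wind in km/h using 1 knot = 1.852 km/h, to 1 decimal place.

196.0 km/h

ΔP = 1010 − 936 = 74 hPa.
V ≈ 6.91 × 74^0.634 = 6.91 × 15.314 ≈ 105.821 kt.
105.821 × 1.852 ≈ 195.98 km/h → 196.0 km/h.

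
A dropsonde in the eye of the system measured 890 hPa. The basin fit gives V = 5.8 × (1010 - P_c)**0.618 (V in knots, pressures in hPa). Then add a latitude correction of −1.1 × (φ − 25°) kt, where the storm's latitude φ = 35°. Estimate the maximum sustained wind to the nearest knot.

ΔP = 1010 − 890 = 120 hPa.
120^0.618 ≈ 19.272.
V ≈ 5.8 × 19.272 ≈ 111.8 kt.
Latitude correction: −1.1 × (35 − 25) = -11 kt.
Corrected V ≈ 100.8 kt → 101 kt.

101 kt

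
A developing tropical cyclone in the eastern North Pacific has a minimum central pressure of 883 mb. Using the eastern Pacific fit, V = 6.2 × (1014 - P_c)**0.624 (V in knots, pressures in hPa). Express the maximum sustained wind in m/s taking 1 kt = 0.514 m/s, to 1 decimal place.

ΔP = 1014 − 883 = 131 mb.
V ≈ 6.2 × 131^0.624 = 6.2 × 20.950 ≈ 129.888 kt.
129.888 × 0.514 ≈ 66.76 m/s → 66.8 m/s.

66.8 m/s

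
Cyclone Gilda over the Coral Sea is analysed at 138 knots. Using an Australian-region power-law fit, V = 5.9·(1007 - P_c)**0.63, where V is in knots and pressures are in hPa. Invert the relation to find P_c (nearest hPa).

ΔP = (V / 5.9)^(1/0.63) = (138/5.9)^1.587.
138/5.9 = 23.390; 23.390^1.587 ≈ 148.96 hPa.
P_c = 1007 − 148.96 = 858.04 ≈ 858 hPa.

858 hPa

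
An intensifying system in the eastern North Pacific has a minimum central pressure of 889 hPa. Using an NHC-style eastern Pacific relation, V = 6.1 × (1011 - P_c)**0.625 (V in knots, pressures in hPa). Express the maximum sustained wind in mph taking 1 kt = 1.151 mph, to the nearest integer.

ΔP = 1011 − 889 = 122 hPa.
V ≈ 6.1 × 122^0.625 = 6.1 × 20.136 ≈ 122.830 kt.
122.830 × 1.151 ≈ 141.38 mph → 141 mph.

141 mph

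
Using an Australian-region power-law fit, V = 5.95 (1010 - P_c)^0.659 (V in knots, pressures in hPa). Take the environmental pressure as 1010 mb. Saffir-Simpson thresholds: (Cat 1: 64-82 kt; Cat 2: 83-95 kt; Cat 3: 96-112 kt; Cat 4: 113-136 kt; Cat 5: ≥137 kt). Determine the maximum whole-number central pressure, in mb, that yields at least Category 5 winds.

893 mb

Category 5 begins at V = 137 kt.
Required ΔP = (137/5.95)^(1/0.659) = 23.025^1.517 ≈ 116.70 mb.
P_c ≤ 1010 − 116.70 = 893.30, so the highest integer P_c is 893 mb.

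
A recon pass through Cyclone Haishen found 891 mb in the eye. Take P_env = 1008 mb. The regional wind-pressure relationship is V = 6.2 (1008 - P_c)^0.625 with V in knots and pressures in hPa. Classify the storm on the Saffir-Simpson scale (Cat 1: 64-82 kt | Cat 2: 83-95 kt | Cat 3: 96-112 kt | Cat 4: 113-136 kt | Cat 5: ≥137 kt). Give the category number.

ΔP = 1008 − 891 = 117 mb.
V ≈ 6.2 × 117^0.625 = 6.2 × 19.62 ≈ 122 kt.
122 kt falls in the Category 4 band.

4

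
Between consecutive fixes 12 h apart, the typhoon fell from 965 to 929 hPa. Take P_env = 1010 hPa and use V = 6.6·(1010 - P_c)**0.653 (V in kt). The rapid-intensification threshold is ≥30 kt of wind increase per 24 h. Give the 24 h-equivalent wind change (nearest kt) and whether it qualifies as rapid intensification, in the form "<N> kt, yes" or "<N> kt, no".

V₁: ΔP = 45, V ≈ 6.6 × 45^0.653 ≈ 79.27 kt.
V₂: ΔP = 81, V ≈ 6.6 × 81^0.653 ≈ 116.35 kt.
ΔV over 12 h = 37.08 kt → 24 h equivalent = 37.08 × 24/12 ≈ 74.16 kt.
74 kt ≥ 30 kt ⇒ rapid intensification.

74 kt, yes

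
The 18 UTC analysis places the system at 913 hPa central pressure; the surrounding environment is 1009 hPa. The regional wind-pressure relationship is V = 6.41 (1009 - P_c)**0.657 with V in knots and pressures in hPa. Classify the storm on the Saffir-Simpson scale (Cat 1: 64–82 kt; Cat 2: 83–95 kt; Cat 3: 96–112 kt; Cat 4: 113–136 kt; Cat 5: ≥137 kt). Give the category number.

ΔP = 1009 − 913 = 96 hPa.
V ≈ 6.41 × 96^0.657 = 6.41 × 20.06 ≈ 129 kt.
129 kt falls in the Category 4 band.

4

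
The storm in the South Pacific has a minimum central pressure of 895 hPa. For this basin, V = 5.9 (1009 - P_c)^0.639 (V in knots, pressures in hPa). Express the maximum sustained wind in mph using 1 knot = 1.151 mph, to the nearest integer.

ΔP = 1009 − 895 = 114 hPa.
V ≈ 5.9 × 114^0.639 = 5.9 × 20.623 ≈ 121.679 kt.
121.679 × 1.151 ≈ 140.05 mph → 140 mph.

140 mph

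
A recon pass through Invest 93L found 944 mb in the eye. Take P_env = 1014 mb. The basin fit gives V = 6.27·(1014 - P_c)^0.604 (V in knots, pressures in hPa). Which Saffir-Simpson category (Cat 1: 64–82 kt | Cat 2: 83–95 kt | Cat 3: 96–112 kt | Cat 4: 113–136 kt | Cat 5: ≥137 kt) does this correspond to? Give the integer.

ΔP = 1014 − 944 = 70 mb.
V ≈ 6.27 × 70^0.604 = 6.27 × 13.01 ≈ 82 kt.
82 kt falls in the Category 1 band.

1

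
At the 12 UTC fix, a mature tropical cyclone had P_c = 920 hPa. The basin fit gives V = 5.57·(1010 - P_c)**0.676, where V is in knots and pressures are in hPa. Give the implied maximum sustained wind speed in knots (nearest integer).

ΔP = 1010 − 920 = 90 hPa.
90^0.676 ≈ 20.944.
V ≈ 5.57 × 20.944 ≈ 116.7 kt.

117 kt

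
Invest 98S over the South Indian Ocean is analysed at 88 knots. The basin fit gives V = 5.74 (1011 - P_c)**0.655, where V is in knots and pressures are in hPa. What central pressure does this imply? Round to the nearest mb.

946 mb

ΔP = (V / 5.74)^(1/0.655) = (88/5.74)^1.527.
88/5.74 = 15.331; 15.331^1.527 ≈ 64.57 mb.
P_c = 1011 − 64.57 = 946.43 ≈ 946 mb.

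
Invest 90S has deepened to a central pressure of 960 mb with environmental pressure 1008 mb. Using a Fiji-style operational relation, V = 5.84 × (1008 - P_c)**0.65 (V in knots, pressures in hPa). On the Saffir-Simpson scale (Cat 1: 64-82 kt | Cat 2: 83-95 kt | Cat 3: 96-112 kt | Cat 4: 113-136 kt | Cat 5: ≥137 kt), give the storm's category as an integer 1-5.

ΔP = 1008 − 960 = 48 mb.
V ≈ 5.84 × 48^0.65 = 5.84 × 12.38 ≈ 72 kt.
72 kt falls in the Category 1 band.

1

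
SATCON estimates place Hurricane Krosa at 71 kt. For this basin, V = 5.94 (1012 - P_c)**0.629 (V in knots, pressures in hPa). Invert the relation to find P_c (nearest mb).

ΔP = (V / 5.94)^(1/0.629) = (71/5.94)^1.590.
71/5.94 = 11.953; 11.953^1.590 ≈ 51.64 mb.
P_c = 1012 − 51.64 = 960.36 ≈ 960 mb.

960 mb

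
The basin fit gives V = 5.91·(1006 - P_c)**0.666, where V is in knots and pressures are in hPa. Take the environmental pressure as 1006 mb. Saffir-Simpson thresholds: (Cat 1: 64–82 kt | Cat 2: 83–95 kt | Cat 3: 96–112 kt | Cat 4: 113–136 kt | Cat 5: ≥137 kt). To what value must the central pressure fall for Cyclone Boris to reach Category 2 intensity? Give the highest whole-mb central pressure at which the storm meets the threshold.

953 mb

Category 2 begins at V = 83 kt.
Required ΔP = (83/5.91)^(1/0.666) = 14.044^1.502 ≈ 52.84 mb.
P_c ≤ 1006 − 52.84 = 953.16, so the highest integer P_c is 953 mb.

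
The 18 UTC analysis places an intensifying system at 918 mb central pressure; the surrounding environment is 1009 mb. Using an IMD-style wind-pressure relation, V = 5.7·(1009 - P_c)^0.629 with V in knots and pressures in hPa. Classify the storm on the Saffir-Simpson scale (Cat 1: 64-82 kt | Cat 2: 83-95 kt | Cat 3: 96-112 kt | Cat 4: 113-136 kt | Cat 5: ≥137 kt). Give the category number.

ΔP = 1009 − 918 = 91 mb.
V ≈ 5.7 × 91^0.629 = 5.7 × 17.07 ≈ 97 kt.
97 kt falls in the Category 3 band.

3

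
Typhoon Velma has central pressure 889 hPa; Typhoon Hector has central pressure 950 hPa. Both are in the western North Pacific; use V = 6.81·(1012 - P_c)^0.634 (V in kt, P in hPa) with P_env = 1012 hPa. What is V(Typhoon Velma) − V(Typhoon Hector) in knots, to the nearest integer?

Typhoon Velma: ΔP = 123; V ≈ 6.81 × 123^0.634 ≈ 143.93 kt.
Typhoon Hector: ΔP = 62; V ≈ 6.81 × 62^0.634 ≈ 93.22 kt.
Difference ≈ 143.93 − 93.22 = 50.71 → 51 kt.

51 kt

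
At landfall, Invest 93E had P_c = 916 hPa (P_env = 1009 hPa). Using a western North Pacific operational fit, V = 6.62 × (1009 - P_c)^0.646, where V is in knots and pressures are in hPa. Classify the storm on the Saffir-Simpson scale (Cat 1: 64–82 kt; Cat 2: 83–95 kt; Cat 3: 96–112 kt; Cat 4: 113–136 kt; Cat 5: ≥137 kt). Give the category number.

4

ΔP = 1009 − 916 = 93 hPa.
V ≈ 6.62 × 93^0.646 = 6.62 × 18.69 ≈ 124 kt.
124 kt falls in the Category 4 band.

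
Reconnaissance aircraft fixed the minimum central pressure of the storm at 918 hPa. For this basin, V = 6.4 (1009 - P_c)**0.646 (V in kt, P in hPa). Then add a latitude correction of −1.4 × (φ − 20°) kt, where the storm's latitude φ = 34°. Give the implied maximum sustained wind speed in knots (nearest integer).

98 kt

ΔP = 1009 − 918 = 91 hPa.
91^0.646 ≈ 18.431.
V ≈ 6.4 × 18.431 ≈ 118.0 kt.
Latitude correction: −1.4 × (34 − 20) = -19.6 kt.
Corrected V ≈ 98.4 kt → 98 kt.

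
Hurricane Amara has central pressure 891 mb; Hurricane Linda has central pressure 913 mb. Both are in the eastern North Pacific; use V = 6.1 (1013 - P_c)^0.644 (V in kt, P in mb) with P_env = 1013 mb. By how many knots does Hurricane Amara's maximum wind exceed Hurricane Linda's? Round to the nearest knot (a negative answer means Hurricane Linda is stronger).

Hurricane Amara: ΔP = 122; V ≈ 6.1 × 122^0.644 ≈ 134.57 kt.
Hurricane Linda: ΔP = 100; V ≈ 6.1 × 100^0.644 ≈ 118.39 kt.
Difference ≈ 134.57 − 118.39 = 16.18 → 16 kt.

16 kt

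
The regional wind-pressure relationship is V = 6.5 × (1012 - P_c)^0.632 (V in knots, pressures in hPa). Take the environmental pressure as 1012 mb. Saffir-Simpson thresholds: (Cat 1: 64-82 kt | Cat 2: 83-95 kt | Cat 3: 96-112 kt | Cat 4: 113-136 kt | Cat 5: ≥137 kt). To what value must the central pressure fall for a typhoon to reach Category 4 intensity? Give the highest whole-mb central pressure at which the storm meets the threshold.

Category 4 begins at V = 113 kt.
Required ΔP = (113/6.5)^(1/0.632) = 17.385^1.582 ≈ 91.68 mb.
P_c ≤ 1012 − 91.68 = 920.32, so the highest integer P_c is 920 mb.

920 mb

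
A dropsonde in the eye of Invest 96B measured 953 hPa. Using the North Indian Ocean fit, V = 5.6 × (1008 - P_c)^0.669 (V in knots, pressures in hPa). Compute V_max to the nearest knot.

ΔP = 1008 − 953 = 55 hPa.
55^0.669 ≈ 14.598.
V ≈ 5.6 × 14.598 ≈ 81.8 kt.

82 kt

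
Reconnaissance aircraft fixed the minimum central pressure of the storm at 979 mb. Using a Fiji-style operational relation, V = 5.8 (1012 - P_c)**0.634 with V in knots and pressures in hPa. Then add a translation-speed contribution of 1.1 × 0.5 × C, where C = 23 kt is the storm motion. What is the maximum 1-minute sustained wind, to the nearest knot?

ΔP = 1012 − 979 = 33 mb.
33^0.634 ≈ 9.178.
V ≈ 5.8 × 9.178 ≈ 53.2 kt.
Translation term: 1.1 × 0.5 × 23 = 12.65 kt.
Corrected V ≈ 65.85 kt → 66 kt.

66 kt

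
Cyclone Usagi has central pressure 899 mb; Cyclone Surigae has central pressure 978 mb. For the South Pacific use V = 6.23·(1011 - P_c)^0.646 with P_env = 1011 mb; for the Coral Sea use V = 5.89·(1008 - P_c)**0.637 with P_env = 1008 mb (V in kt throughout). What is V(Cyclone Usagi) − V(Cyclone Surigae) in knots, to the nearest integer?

Cyclone Usagi: ΔP = 112; V ≈ 6.23 × 112^0.646 ≈ 131.31 kt.
Cyclone Surigae: ΔP = 30; V ≈ 5.89 × 30^0.637 ≈ 51.41 kt.
Difference ≈ 131.31 − 51.41 = 79.90 → 80 kt.

80 kt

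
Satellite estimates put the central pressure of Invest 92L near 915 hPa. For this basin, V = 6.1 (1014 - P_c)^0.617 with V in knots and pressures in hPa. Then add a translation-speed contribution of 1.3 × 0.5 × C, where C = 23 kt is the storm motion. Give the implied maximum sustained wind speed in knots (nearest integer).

119 kt

ΔP = 1014 − 915 = 99 hPa.
99^0.617 ≈ 17.034.
V ≈ 6.1 × 17.034 ≈ 103.9 kt.
Translation term: 1.3 × 0.5 × 23 = 14.95 kt.
Corrected V ≈ 118.85 kt → 119 kt.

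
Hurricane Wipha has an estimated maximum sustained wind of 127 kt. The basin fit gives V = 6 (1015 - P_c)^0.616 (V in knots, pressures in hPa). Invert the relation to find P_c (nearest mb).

873 mb

ΔP = (V / 6)^(1/0.616) = (127/6)^1.623.
127/6 = 21.167; 21.167^1.623 ≈ 141.92 mb.
P_c = 1015 − 141.92 = 873.08 ≈ 873 mb.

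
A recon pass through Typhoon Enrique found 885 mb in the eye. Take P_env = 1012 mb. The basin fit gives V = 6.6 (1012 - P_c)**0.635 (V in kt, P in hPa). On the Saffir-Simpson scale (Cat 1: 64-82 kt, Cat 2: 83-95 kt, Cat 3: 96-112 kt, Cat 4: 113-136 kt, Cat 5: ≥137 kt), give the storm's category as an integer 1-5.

5

ΔP = 1012 − 885 = 127 mb.
V ≈ 6.6 × 127^0.635 = 6.6 × 21.67 ≈ 143 kt.
143 kt falls in the Category 5 band.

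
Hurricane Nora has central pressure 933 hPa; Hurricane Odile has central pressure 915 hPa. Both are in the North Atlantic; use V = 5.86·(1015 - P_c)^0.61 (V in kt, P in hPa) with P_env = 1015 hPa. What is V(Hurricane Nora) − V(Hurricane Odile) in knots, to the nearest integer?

Hurricane Nora: ΔP = 82; V ≈ 5.86 × 82^0.61 ≈ 86.16 kt.
Hurricane Odile: ΔP = 100; V ≈ 5.86 × 100^0.61 ≈ 97.25 kt.
Difference ≈ 86.16 − 97.25 = -11.09 → -11 kt.

-11 kt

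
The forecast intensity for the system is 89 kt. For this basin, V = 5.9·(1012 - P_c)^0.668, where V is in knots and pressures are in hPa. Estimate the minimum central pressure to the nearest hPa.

954 hPa

ΔP = (V / 5.9)^(1/0.668) = (89/5.9)^1.497.
89/5.9 = 15.085; 15.085^1.497 ≈ 58.11 hPa.
P_c = 1012 − 58.11 = 953.89 ≈ 954 hPa.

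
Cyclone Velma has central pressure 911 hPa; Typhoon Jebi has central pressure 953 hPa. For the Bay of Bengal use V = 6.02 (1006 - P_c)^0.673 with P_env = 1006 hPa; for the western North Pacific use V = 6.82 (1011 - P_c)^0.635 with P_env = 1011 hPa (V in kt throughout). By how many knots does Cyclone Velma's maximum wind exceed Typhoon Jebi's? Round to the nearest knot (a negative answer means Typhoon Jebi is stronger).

Cyclone Velma: ΔP = 95; V ≈ 6.02 × 95^0.673 ≈ 129.00 kt.
Typhoon Jebi: ΔP = 58; V ≈ 6.82 × 58^0.635 ≈ 89.86 kt.
Difference ≈ 129.00 − 89.86 = 39.14 → 39 kt.

39 kt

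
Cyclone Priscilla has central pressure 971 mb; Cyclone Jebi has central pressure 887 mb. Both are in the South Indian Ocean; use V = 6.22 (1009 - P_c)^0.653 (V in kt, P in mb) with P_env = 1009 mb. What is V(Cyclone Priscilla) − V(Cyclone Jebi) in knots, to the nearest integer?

-76 kt

Cyclone Priscilla: ΔP = 38; V ≈ 6.22 × 38^0.653 ≈ 66.89 kt.
Cyclone Jebi: ΔP = 122; V ≈ 6.22 × 122^0.653 ≈ 143.28 kt.
Difference ≈ 66.89 − 143.28 = -76.39 → -76 kt.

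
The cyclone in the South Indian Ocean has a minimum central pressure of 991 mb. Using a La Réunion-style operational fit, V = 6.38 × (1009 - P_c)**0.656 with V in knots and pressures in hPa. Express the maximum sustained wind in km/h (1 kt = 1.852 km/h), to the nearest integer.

ΔP = 1009 − 991 = 18 mb.
V ≈ 6.38 × 18^0.656 = 6.38 × 6.660 ≈ 42.489 kt.
42.489 × 1.852 ≈ 78.69 km/h → 79 km/h.

79 km/h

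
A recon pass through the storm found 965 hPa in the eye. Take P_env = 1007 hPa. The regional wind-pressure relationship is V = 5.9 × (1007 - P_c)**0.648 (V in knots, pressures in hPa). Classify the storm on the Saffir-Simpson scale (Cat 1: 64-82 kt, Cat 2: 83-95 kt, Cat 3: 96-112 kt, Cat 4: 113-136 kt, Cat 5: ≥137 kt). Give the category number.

1

ΔP = 1007 − 965 = 42 hPa.
V ≈ 5.9 × 42^0.648 = 5.9 × 11.27 ≈ 66 kt.
66 kt falls in the Category 1 band.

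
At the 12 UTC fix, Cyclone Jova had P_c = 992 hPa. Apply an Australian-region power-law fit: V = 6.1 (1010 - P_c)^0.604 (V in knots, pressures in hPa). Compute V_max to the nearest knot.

35 kt

ΔP = 1010 − 992 = 18 hPa.
18^0.604 ≈ 5.730.
V ≈ 6.1 × 5.730 ≈ 35.0 kt.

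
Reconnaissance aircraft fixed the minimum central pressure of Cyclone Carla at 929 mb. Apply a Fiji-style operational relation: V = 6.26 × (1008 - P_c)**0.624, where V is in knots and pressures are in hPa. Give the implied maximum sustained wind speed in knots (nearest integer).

96 kt

ΔP = 1008 − 929 = 79 mb.
79^0.624 ≈ 15.280.
V ≈ 6.26 × 15.280 ≈ 95.7 kt.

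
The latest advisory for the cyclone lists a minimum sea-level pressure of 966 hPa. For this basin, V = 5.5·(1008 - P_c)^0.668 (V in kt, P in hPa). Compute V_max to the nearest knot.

67 kt

ΔP = 1008 − 966 = 42 hPa.
42^0.668 ≈ 12.143.
V ≈ 5.5 × 12.143 ≈ 66.8 kt.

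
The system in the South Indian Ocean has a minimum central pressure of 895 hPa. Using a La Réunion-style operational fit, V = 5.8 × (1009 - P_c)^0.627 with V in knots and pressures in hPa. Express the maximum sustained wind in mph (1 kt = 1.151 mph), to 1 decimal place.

130.1 mph

ΔP = 1009 − 895 = 114 hPa.
V ≈ 5.8 × 114^0.627 = 5.8 × 19.484 ≈ 113.008 kt.
113.008 × 1.151 ≈ 130.07 mph → 130.1 mph.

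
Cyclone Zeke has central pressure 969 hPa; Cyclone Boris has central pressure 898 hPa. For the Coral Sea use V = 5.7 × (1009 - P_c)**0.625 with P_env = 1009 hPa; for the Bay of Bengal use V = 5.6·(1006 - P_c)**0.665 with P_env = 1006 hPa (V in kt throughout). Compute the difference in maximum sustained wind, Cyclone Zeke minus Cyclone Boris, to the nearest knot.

Cyclone Zeke: ΔP = 40; V ≈ 5.7 × 40^0.625 ≈ 57.17 kt.
Cyclone Boris: ΔP = 108; V ≈ 5.6 × 108^0.665 ≈ 126.01 kt.
Difference ≈ 57.17 − 126.01 = -68.84 → -69 kt.

-69 kt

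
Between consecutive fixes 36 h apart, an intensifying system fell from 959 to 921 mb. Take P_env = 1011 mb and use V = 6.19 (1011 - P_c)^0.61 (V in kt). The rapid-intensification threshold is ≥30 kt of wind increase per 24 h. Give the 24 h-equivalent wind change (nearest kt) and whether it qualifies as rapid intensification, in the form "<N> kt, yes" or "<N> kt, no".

V₁: ΔP = 52, V ≈ 6.19 × 52^0.61 ≈ 68.94 kt.
V₂: ΔP = 90, V ≈ 6.19 × 90^0.61 ≈ 96.33 kt.
ΔV over 36 h = 27.39 kt → 24 h equivalent = 27.39 × 24/36 ≈ 18.26 kt.
18 kt < 30 kt ⇒ not rapid intensification.

18 kt, no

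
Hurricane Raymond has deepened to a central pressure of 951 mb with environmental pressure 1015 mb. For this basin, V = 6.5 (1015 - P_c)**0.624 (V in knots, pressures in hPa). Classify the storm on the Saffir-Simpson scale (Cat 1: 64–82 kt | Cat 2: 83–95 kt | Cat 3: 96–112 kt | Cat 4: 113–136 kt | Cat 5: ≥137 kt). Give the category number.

ΔP = 1015 − 951 = 64 mb.
V ≈ 6.5 × 64^0.624 = 6.5 × 13.40 ≈ 87 kt.
87 kt falls in the Category 2 band.

2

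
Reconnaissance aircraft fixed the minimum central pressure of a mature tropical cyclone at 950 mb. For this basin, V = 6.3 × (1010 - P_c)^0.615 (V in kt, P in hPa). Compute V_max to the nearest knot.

ΔP = 1010 − 950 = 60 mb.
60^0.615 ≈ 12.404.
V ≈ 6.3 × 12.404 ≈ 78.1 kt.

78 kt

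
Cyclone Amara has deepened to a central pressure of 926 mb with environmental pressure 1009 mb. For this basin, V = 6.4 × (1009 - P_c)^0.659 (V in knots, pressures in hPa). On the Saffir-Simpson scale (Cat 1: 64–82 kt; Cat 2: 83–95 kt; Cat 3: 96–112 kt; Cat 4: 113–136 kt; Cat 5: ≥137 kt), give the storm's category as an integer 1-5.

ΔP = 1009 − 926 = 83 mb.
V ≈ 6.4 × 83^0.659 = 6.4 × 18.39 ≈ 118 kt.
118 kt falls in the Category 4 band.

4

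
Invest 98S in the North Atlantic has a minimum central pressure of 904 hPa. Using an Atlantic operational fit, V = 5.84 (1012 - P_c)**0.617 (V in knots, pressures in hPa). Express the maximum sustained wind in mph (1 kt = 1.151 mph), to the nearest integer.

121 mph

ΔP = 1012 − 904 = 108 hPa.
V ≈ 5.84 × 108^0.617 = 5.84 × 17.973 ≈ 104.963 kt.
104.963 × 1.151 ≈ 120.81 mph → 121 mph.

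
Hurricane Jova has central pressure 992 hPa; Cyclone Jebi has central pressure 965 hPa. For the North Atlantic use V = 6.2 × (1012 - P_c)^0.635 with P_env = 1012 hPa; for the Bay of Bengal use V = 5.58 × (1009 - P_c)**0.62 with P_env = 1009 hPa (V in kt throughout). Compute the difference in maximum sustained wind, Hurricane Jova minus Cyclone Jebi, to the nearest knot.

-17 kt

Hurricane Jova: ΔP = 20; V ≈ 6.2 × 20^0.635 ≈ 41.55 kt.
Cyclone Jebi: ΔP = 44; V ≈ 5.58 × 44^0.62 ≈ 58.29 kt.
Difference ≈ 41.55 − 58.29 = -16.74 → -17 kt.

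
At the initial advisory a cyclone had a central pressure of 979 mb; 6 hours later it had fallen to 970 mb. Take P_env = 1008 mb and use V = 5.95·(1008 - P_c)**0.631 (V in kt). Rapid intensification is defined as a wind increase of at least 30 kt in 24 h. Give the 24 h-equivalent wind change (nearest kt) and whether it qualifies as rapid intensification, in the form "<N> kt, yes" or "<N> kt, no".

37 kt, yes

V₁: ΔP = 29, V ≈ 5.95 × 29^0.631 ≈ 49.81 kt.
V₂: ΔP = 38, V ≈ 5.95 × 38^0.631 ≈ 59.07 kt.
ΔV over 6 h = 9.26 kt → 24 h equivalent = 9.26 × 24/6 ≈ 37.04 kt.
37 kt ≥ 30 kt ⇒ rapid intensification.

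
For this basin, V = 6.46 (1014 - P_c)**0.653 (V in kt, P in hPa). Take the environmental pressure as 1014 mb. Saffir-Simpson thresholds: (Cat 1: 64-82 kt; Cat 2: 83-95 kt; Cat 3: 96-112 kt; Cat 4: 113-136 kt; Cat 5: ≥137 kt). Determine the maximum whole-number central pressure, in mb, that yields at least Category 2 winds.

964 mb

Category 2 begins at V = 83 kt.
Required ΔP = (83/6.46)^(1/0.653) = 12.848^1.531 ≈ 49.90 mb.
P_c ≤ 1014 − 49.90 = 964.10, so the highest integer P_c is 964 mb.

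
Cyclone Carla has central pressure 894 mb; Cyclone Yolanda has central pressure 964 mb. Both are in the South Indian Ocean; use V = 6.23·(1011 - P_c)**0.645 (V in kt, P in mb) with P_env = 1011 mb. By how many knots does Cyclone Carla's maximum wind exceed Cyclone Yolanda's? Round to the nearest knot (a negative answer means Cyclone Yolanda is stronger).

Cyclone Carla: ΔP = 117; V ≈ 6.23 × 117^0.645 ≈ 134.42 kt.
Cyclone Yolanda: ΔP = 47; V ≈ 6.23 × 47^0.645 ≈ 74.64 kt.
Difference ≈ 134.42 − 74.64 = 59.78 → 60 kt.

60 kt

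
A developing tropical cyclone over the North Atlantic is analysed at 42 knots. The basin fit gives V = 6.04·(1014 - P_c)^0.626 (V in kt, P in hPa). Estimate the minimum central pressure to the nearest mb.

992 mb

ΔP = (V / 6.04)^(1/0.626) = (42/6.04)^1.597.
42/6.04 = 6.954; 6.954^1.597 ≈ 22.15 mb.
P_c = 1014 − 22.15 = 991.85 ≈ 992 mb.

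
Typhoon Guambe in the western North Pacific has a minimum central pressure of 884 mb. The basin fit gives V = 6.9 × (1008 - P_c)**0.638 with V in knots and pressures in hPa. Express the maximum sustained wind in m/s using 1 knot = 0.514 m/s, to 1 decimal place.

76.8 m/s

ΔP = 1008 − 884 = 124 mb.
V ≈ 6.9 × 124^0.638 = 6.9 × 21.657 ≈ 149.435 kt.
149.435 × 0.514 ≈ 76.81 m/s → 76.8 m/s.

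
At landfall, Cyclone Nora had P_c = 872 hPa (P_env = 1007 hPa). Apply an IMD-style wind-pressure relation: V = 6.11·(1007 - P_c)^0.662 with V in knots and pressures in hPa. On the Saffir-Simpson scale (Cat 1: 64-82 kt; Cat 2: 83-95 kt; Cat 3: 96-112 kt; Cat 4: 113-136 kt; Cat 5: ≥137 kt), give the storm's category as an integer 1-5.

ΔP = 1007 − 872 = 135 hPa.
V ≈ 6.11 × 135^0.662 = 6.11 × 25.72 ≈ 157 kt.
157 kt falls in the Category 5 band.

5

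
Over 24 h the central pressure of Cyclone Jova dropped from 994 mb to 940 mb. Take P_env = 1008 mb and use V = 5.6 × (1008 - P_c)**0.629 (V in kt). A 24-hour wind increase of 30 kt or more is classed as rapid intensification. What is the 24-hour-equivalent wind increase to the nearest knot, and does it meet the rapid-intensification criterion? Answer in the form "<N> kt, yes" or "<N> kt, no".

50 kt, yes

V₁: ΔP = 14, V ≈ 5.6 × 14^0.629 ≈ 29.45 kt.
V₂: ΔP = 68, V ≈ 5.6 × 68^0.629 ≈ 79.59 kt.
ΔV over 24 h = 50.14 kt → 24 h equivalent = 50.14 × 24/24 ≈ 50.14 kt.
50 kt ≥ 30 kt ⇒ rapid intensification.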